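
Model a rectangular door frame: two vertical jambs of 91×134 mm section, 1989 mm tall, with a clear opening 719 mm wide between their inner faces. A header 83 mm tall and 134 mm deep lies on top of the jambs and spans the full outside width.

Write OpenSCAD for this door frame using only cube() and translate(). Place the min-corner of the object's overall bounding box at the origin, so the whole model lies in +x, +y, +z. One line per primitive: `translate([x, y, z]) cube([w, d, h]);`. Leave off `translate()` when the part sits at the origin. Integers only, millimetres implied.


cube([91, 134, 1989]);
translate([810, 0, 0]) cube([91, 134, 1989]);
translate([0, 0, 1989]) cube([901, 134, 83]);


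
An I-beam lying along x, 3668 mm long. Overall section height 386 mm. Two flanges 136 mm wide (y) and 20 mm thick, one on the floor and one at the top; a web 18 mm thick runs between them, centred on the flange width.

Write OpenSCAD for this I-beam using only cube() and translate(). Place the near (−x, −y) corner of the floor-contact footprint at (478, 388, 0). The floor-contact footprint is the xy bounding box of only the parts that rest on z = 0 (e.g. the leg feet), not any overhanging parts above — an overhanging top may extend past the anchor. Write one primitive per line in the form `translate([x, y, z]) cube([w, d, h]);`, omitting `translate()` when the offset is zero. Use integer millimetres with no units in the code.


translate([478, 388, 0]) cube([3668, 136, 20]);
translate([478, 447, 20]) cube([3668, 18, 346]);
translate([478, 388, 366]) cube([3668, 136, 20]);


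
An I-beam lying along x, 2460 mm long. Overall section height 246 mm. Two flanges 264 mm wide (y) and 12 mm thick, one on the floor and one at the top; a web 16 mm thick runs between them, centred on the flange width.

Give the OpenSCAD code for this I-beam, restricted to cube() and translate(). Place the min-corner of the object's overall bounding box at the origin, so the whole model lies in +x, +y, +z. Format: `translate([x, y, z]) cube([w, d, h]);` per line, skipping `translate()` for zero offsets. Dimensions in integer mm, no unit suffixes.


cube([2460, 264, 12]);
translate([0, 124, 12]) cube([2460, 16, 222]);
translate([0, 0, 234]) cube([2460, 264, 12]);


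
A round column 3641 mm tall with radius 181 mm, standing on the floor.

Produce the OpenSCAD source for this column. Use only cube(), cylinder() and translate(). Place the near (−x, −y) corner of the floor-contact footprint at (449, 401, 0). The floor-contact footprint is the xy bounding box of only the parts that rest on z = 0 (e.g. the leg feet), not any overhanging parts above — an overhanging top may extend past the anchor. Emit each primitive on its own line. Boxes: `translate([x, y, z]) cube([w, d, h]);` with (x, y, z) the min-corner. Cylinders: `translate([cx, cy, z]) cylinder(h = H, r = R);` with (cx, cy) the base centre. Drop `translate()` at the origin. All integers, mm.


translate([630, 582, 0]) cylinder(h = 3641, r = 181);


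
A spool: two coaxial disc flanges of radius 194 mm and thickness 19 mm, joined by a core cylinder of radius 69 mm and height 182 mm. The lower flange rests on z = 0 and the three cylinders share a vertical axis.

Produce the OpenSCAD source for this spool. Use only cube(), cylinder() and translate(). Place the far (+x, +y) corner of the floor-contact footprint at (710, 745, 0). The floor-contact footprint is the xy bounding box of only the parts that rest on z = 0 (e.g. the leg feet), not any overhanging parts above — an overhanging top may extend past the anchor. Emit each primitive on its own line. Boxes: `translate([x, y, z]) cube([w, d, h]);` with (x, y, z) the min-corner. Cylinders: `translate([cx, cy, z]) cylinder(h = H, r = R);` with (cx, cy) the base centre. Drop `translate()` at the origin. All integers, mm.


translate([516, 551, 0]) cylinder(h = 19, r = 194);
translate([516, 551, 19]) cylinder(h = 182, r = 69);
translate([516, 551, 201]) cylinder(h = 19, r = 194);


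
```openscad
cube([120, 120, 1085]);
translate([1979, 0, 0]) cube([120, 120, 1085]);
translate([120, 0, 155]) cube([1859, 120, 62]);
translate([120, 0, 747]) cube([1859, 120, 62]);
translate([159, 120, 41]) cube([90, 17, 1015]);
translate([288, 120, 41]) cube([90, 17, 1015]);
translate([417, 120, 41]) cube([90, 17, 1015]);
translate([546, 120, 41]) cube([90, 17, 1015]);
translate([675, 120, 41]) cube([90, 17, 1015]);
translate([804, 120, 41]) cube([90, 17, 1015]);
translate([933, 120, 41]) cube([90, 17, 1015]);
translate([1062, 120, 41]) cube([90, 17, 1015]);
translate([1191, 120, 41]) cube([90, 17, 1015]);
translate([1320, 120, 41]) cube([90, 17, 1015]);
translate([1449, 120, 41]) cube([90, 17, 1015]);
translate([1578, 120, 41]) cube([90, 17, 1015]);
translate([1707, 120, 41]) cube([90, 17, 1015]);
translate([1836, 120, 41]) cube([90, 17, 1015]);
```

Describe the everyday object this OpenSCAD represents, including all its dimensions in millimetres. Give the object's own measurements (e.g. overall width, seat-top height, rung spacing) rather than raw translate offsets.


A fence section. Two 120×120 mm posts, 1085 mm tall, stand on the floor with a clear span of 1859 mm between their inner faces. Two horizontal rails of 120×62 mm section span the gap between the posts with their undersides at z = 155 mm and z = 747 mm, flush with the posts' −y face. 14 pickets, each 90 mm wide, 17 mm thick and 1015 mm tall, are fixed to the +y face of the rails with their bottoms at z = 41 mm, spaced across the span with a 39 mm gap after the −x post and between neighbouring pickets, with 53 mm left before the +x post.


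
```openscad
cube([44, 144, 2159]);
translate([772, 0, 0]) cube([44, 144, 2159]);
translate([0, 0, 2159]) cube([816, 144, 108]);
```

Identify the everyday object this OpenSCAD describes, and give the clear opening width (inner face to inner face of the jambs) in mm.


A door frame. The clear opening width is 728 mm.

Two 2159 mm tall posts with a header on top — a door frame. The left jamb is 44 mm wide at x = 0; the right jamb starts at x = 772. The clear opening is 772 − 44 = 728 mm.


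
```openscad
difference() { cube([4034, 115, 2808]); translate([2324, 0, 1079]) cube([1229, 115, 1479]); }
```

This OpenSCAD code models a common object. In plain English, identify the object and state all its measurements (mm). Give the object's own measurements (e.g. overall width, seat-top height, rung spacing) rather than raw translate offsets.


A wall 4034 mm long (x), 115 mm thick (y), 2808 mm tall, with a rectangular window opening cut through it. The opening is 1229 mm wide and 1479 mm tall; its sill is at z = 1079 mm and its near (−x) edge is 2324 mm from the wall's −x end. The opening passes through the full wall thickness.


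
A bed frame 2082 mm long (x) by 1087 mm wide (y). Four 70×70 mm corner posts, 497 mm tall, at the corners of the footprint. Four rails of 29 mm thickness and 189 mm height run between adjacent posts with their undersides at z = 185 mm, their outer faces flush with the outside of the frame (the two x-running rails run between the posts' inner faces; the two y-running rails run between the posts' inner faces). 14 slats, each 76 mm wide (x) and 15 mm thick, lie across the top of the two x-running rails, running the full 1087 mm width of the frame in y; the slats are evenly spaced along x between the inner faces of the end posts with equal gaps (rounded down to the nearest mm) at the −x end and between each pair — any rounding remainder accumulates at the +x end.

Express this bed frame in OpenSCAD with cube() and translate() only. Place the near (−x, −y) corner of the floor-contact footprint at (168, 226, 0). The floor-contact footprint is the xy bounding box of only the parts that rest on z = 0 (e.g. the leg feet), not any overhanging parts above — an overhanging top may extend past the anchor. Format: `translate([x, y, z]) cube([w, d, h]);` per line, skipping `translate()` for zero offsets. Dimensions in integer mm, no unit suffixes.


translate([168, 226, 0]) cube([70, 70, 497]);
translate([168, 1243, 0]) cube([70, 70, 497]);
translate([2180, 226, 0]) cube([70, 70, 497]);
translate([2180, 1243, 0]) cube([70, 70, 497]);
translate([238, 226, 185]) cube([1942, 29, 189]);
translate([238, 1284, 185]) cube([1942, 29, 189]);
translate([168, 296, 185]) cube([29, 947, 189]);
translate([2221, 296, 185]) cube([29, 947, 189]);
translate([296, 226, 374]) cube([76, 1087, 15]);
translate([430, 226, 374]) cube([76, 1087, 15]);
translate([564, 226, 374]) cube([76, 1087, 15]);
translate([698, 226, 374]) cube([76, 1087, 15]);
translate([832, 226, 374]) cube([76, 1087, 15]);
translate([966, 226, 374]) cube([76, 1087, 15]);
translate([1100, 226, 374]) cube([76, 1087, 15]);
translate([1234, 226, 374]) cube([76, 1087, 15]);
translate([1368, 226, 374]) cube([76, 1087, 15]);
translate([1502, 226, 374]) cube([76, 1087, 15]);
translate([1636, 226, 374]) cube([76, 1087, 15]);
translate([1770, 226, 374]) cube([76, 1087, 15]);
translate([1904, 226, 374]) cube([76, 1087, 15]);
translate([2038, 226, 374]) cube([76, 1087, 15]);


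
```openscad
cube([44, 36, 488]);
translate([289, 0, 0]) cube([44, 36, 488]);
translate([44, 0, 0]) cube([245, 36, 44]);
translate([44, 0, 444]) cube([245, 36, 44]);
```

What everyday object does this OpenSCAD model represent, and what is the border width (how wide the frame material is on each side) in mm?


A picture frame. The border width is 44 mm.

Four thin pieces enclosing a rectangular opening — a picture frame. The two full-height stiles are 488 mm tall; the top rail sits at z = 444 and is 44 mm tall, so the border above the opening is 488 − 444 = 44 mm, matching the stile x-width.


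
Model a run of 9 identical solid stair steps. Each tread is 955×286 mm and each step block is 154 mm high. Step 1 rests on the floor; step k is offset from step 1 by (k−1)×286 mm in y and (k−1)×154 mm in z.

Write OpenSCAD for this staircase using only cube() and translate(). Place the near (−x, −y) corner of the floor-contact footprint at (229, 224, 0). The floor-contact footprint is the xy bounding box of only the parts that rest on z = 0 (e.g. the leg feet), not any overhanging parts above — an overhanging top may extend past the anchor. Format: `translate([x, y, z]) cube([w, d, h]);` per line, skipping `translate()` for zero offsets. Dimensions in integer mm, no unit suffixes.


translate([229, 224, 0]) cube([955, 286, 154]);
translate([229, 510, 154]) cube([955, 286, 154]);
translate([229, 796, 308]) cube([955, 286, 154]);
translate([229, 1082, 462]) cube([955, 286, 154]);
translate([229, 1368, 616]) cube([955, 286, 154]);
translate([229, 1654, 770]) cube([955, 286, 154]);
translate([229, 1940, 924]) cube([955, 286, 154]);
translate([229, 2226, 1078]) cube([955, 286, 154]);
translate([229, 2512, 1232]) cube([955, 286, 154]);


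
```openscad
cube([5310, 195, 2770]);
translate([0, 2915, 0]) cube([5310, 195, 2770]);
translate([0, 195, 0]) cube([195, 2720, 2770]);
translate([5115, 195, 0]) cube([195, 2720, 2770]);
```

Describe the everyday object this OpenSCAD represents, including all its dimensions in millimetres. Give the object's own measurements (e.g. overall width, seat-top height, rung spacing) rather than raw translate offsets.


The wall frame of a small rectangular building: four walls, each 2770 mm tall and 195 mm thick, enclosing a footprint 5310 mm (x) by 3110 mm (y) outside-to-outside, with no floor or roof. The front and back walls (the −y and +y sides) span the full width; the two side walls fit between them.


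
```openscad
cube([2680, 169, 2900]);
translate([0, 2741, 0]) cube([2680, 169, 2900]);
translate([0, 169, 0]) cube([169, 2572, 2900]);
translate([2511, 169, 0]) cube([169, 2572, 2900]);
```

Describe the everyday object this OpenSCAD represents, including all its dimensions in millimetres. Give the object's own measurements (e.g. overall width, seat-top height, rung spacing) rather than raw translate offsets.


The wall frame of a small rectangular building: four walls, each 2900 mm tall and 169 mm thick, enclosing a footprint 2680 mm (x) by 2910 mm (y) outside-to-outside, with no floor or roof. The front and back walls (the −y and +y sides) span the full width; the two side walls fit between them.


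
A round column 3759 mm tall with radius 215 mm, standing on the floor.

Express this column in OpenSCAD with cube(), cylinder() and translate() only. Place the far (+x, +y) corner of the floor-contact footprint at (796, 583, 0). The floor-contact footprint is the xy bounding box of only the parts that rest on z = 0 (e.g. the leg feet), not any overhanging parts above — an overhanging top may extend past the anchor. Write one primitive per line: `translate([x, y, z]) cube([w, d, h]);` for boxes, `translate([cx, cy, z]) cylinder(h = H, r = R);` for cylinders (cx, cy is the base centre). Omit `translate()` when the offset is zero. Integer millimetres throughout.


translate([581, 368, 0]) cylinder(h = 3759, r = 215);


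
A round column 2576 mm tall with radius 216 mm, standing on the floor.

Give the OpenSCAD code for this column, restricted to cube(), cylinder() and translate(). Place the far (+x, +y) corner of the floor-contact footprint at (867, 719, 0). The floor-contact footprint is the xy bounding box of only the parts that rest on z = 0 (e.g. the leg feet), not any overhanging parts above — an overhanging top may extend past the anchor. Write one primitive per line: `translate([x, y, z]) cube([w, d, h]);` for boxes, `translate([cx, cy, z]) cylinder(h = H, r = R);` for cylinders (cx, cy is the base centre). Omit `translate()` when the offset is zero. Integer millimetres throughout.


translate([651, 503, 0]) cylinder(h = 2576, r = 216);


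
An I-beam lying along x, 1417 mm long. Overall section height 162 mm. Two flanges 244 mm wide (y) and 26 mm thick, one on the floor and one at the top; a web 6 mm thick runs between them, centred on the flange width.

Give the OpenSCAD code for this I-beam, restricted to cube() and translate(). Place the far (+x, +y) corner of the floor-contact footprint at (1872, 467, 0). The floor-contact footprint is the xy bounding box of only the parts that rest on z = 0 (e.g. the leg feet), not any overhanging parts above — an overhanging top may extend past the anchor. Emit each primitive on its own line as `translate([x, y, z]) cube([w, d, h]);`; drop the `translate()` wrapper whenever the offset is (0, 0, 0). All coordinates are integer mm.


translate([455, 223, 0]) cube([1417, 244, 26]);
translate([455, 342, 26]) cube([1417, 6, 110]);
translate([455, 223, 136]) cube([1417, 244, 26]);


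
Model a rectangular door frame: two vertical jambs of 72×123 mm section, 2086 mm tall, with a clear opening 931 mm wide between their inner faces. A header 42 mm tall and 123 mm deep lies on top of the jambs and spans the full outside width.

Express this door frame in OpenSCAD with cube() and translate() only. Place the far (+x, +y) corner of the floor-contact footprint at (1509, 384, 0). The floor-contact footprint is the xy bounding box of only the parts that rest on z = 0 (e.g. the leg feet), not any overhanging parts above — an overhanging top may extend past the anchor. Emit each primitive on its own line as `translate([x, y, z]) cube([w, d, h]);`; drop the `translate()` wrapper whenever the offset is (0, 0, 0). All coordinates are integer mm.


translate([434, 261, 0]) cube([72, 123, 2086]);
translate([1437, 261, 0]) cube([72, 123, 2086]);
translate([434, 261, 2086]) cube([1075, 123, 42]);


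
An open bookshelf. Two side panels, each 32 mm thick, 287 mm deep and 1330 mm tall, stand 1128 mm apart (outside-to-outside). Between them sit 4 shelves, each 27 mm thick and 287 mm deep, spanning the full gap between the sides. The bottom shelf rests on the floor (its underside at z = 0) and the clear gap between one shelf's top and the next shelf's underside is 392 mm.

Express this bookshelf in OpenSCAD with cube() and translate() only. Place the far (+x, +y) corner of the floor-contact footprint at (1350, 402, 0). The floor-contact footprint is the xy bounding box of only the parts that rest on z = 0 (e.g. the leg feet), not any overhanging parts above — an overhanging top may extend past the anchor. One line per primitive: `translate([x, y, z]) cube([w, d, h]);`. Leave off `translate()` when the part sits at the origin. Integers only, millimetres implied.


translate([222, 115, 0]) cube([32, 287, 1330]);
translate([1318, 115, 0]) cube([32, 287, 1330]);
translate([254, 115, 0]) cube([1064, 287, 27]);
translate([254, 115, 419]) cube([1064, 287, 27]);
translate([254, 115, 838]) cube([1064, 287, 27]);
translate([254, 115, 1257]) cube([1064, 287, 27]);


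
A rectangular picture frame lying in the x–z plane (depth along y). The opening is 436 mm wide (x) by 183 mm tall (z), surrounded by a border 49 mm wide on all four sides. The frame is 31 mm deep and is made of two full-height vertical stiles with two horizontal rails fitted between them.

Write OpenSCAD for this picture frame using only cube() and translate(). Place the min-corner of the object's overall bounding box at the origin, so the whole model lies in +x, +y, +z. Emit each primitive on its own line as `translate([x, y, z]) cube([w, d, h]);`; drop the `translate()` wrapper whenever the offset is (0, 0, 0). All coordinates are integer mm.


cube([49, 31, 281]);
translate([485, 0, 0]) cube([49, 31, 281]);
translate([49, 0, 0]) cube([436, 31, 49]);
translate([49, 0, 232]) cube([436, 31, 49]);


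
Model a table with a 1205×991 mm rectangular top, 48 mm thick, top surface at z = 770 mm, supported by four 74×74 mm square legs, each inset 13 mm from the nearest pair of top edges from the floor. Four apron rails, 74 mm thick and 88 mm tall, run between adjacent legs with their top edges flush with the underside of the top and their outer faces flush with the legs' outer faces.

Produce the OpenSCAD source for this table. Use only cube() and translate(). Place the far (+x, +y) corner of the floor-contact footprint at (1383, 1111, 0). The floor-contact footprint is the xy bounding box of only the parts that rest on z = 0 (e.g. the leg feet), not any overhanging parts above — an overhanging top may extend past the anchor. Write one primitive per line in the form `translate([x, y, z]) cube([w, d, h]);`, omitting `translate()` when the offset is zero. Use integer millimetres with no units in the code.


// leg_h = 770 - 48 = 722
// apron z = 722 - 88 = 634
translate([191, 133, 722]) cube([1205, 991, 48]);
translate([204, 146, 0]) cube([74, 74, 722]);
translate([1309, 146, 0]) cube([74, 74, 722]);
translate([204, 1037, 0]) cube([74, 74, 722]);
translate([1309, 1037, 0]) cube([74, 74, 722]);
translate([278, 146, 634]) cube([1031, 74, 88]);
translate([278, 1037, 634]) cube([1031, 74, 88]);
translate([204, 220, 634]) cube([74, 817, 88]);
translate([1309, 220, 634]) cube([74, 817, 88]);


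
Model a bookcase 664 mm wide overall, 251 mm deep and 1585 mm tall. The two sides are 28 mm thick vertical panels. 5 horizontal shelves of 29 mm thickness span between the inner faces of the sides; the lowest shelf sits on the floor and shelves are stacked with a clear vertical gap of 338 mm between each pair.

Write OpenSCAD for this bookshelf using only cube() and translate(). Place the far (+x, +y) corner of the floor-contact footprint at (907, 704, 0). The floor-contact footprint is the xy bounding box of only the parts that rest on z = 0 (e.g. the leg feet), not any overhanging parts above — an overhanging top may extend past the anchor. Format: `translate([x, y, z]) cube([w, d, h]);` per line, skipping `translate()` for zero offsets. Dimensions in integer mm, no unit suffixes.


translate([243, 453, 0]) cube([28, 251, 1585]);
translate([879, 453, 0]) cube([28, 251, 1585]);
translate([271, 453, 0]) cube([608, 251, 29]);
translate([271, 453, 367]) cube([608, 251, 29]);
translate([271, 453, 734]) cube([608, 251, 29]);
translate([271, 453, 1101]) cube([608, 251, 29]);
translate([271, 453, 1468]) cube([608, 251, 29]);


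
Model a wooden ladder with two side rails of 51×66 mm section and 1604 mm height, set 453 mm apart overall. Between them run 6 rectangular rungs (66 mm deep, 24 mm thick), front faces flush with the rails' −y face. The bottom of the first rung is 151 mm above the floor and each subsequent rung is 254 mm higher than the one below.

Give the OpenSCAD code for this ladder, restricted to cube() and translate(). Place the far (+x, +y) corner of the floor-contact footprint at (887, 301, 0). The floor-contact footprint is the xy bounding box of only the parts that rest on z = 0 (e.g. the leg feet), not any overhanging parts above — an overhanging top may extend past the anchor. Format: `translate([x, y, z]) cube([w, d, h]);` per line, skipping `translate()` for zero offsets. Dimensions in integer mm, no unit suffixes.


translate([434, 235, 0]) cube([51, 66, 1604]);
translate([836, 235, 0]) cube([51, 66, 1604]);
translate([485, 235, 151]) cube([351, 66, 24]);
translate([485, 235, 405]) cube([351, 66, 24]);
translate([485, 235, 659]) cube([351, 66, 24]);
translate([485, 235, 913]) cube([351, 66, 24]);
translate([485, 235, 1167]) cube([351, 66, 24]);
translate([485, 235, 1421]) cube([351, 66, 24]);


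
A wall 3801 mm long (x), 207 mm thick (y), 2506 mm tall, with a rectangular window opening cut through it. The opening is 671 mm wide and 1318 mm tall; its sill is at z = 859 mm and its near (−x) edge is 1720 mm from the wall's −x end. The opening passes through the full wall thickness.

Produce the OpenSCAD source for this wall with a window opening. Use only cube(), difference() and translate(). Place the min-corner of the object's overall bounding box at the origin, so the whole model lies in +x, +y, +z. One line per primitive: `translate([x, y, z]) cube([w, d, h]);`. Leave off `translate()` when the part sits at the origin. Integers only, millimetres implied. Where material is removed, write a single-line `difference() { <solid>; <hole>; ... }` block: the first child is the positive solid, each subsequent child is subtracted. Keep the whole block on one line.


difference() { cube([3801, 207, 2506]); translate([1720, 0, 859]) cube([671, 207, 1318]); }


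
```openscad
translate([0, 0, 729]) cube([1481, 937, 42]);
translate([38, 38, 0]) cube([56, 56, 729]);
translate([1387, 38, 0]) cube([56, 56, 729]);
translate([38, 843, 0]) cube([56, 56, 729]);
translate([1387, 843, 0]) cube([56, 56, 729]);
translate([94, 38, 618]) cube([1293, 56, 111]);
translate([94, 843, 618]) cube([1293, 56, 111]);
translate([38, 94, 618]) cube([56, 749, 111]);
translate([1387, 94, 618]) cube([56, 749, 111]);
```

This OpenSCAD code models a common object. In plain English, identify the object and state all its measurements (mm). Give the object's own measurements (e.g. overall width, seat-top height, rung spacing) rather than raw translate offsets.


A rectangular dining table. The top is 1481×937×42 mm with its upper surface at z = 771 mm. It stands on four 56×56 mm square legs, each inset 38 mm from the nearest pair of top edges, running from the floor to the underside of the top. Four apron rails, 56 mm thick and 111 mm tall, run between adjacent legs with their top edges flush with the underside of the top and their outer faces flush with the legs' outer faces.


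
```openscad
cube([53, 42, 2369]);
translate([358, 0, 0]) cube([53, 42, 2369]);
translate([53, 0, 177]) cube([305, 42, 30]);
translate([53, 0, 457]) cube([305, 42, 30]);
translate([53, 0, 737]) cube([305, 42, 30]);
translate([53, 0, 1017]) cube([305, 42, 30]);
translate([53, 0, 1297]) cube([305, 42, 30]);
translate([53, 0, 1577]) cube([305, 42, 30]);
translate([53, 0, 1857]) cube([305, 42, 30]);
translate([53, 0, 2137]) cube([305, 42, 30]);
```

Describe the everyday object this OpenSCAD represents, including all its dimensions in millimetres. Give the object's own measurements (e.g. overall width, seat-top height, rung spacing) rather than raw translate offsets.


A straight ladder. Two 53×42 mm vertical rails, 2369 mm tall, stand 411 mm apart (outside-to-outside) with their front faces coplanar on the −y side. 8 rungs, each 42 mm deep and 30 mm tall, span between the inner faces of the rails, front faces flush with the rails. The lowest rung's underside is at z = 177 mm and rungs are spaced 280 mm apart (underside to underside).


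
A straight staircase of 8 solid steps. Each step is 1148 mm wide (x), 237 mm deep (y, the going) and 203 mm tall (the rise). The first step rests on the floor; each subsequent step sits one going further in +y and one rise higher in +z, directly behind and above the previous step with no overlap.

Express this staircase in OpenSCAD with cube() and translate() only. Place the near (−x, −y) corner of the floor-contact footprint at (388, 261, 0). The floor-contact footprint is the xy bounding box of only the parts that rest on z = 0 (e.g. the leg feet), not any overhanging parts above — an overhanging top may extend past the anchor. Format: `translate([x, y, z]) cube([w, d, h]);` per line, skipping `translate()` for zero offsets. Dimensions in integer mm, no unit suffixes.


translate([388, 261, 0]) cube([1148, 237, 203]);
translate([388, 498, 203]) cube([1148, 237, 203]);
translate([388, 735, 406]) cube([1148, 237, 203]);
translate([388, 972, 609]) cube([1148, 237, 203]);
translate([388, 1209, 812]) cube([1148, 237, 203]);
translate([388, 1446, 1015]) cube([1148, 237, 203]);
translate([388, 1683, 1218]) cube([1148, 237, 203]);
translate([388, 1920, 1421]) cube([1148, 237, 203]);


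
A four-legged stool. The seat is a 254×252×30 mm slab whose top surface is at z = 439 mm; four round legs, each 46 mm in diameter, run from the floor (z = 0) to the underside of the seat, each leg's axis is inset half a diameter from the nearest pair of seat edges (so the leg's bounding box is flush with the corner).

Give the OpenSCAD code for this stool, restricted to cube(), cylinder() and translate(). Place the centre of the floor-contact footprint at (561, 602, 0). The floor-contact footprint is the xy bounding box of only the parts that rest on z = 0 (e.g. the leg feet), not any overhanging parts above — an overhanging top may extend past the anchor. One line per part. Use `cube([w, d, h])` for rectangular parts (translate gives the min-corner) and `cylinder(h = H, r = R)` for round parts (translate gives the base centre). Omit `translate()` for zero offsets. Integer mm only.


translate([434, 476, 409]) cube([254, 252, 30]);
translate([457, 499, 0]) cylinder(h = 409, r = 23);
translate([665, 499, 0]) cylinder(h = 409, r = 23);
translate([457, 705, 0]) cylinder(h = 409, r = 23);
translate([665, 705, 0]) cylinder(h = 409, r = 23);


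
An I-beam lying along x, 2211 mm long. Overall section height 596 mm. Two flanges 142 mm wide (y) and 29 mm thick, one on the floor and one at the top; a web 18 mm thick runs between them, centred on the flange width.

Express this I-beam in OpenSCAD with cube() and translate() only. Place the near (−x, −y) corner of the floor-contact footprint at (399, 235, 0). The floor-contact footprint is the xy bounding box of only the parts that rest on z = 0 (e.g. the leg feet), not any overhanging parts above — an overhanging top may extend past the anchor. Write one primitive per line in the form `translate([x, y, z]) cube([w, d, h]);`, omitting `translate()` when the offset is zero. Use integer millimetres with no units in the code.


translate([399, 235, 0]) cube([2211, 142, 29]);
translate([399, 297, 29]) cube([2211, 18, 538]);
translate([399, 235, 567]) cube([2211, 142, 29]);


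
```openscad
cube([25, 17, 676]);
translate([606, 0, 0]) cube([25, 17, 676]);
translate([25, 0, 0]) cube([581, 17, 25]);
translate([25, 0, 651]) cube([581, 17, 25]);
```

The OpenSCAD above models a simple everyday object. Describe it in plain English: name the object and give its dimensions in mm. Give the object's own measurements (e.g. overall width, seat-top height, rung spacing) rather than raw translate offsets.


A rectangular picture frame lying in the x–z plane (depth along y). The opening is 581 mm wide (x) by 626 mm tall (z), surrounded by a border 25 mm wide on all four sides. The frame is 17 mm deep and is made of two full-height vertical stiles with two horizontal rails fitted between them.


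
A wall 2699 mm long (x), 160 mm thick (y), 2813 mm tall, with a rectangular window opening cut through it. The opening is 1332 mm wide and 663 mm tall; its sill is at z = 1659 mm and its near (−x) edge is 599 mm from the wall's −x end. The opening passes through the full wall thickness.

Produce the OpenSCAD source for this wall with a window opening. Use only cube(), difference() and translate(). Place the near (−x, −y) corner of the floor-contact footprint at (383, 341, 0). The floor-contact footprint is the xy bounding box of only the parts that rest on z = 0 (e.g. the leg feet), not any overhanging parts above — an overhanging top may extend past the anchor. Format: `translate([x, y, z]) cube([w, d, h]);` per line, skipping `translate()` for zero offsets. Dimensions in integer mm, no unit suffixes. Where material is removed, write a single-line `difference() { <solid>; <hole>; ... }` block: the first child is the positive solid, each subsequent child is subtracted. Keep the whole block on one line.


difference() { translate([383, 341, 0]) cube([2699, 160, 2813]); translate([982, 341, 1659]) cube([1332, 160, 663]); }


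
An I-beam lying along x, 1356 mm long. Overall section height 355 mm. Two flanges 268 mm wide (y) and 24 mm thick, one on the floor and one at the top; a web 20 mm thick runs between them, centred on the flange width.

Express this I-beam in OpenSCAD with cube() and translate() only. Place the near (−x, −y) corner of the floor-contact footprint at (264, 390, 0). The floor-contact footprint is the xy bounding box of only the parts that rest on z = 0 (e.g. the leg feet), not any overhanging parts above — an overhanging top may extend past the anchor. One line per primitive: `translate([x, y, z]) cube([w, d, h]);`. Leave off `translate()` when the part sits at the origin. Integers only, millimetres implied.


translate([264, 390, 0]) cube([1356, 268, 24]);
translate([264, 514, 24]) cube([1356, 20, 307]);
translate([264, 390, 331]) cube([1356, 268, 24]);


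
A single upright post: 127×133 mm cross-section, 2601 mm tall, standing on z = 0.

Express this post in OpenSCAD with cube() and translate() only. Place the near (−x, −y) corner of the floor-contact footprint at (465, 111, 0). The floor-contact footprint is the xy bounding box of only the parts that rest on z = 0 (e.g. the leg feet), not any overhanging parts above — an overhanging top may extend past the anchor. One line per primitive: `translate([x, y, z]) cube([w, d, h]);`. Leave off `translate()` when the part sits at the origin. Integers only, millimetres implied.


translate([465, 111, 0]) cube([127, 133, 2601]);


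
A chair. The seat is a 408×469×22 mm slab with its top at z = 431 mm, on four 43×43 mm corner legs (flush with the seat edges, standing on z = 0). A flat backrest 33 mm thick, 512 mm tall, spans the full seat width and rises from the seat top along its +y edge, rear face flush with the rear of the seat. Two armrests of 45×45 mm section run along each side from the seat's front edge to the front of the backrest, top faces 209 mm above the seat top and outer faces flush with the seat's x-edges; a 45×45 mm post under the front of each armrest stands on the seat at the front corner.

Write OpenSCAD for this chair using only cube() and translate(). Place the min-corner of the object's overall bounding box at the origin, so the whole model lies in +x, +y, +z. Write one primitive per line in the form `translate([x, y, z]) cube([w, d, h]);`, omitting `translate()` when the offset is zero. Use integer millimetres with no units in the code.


// leg_h = 431 - 22 = 409
// arm post h = 209 - 45 = 164
translate([0, 0, 409]) cube([408, 469, 22]);
cube([43, 43, 409]);
translate([365, 0, 0]) cube([43, 43, 409]);
translate([0, 426, 0]) cube([43, 43, 409]);
translate([365, 426, 0]) cube([43, 43, 409]);
translate([0, 436, 431]) cube([408, 33, 512]);
translate([0, 0, 595]) cube([45, 436, 45]);
translate([363, 0, 595]) cube([45, 436, 45]);
translate([0, 0, 431]) cube([45, 45, 164]);
translate([363, 0, 431]) cube([45, 45, 164]);


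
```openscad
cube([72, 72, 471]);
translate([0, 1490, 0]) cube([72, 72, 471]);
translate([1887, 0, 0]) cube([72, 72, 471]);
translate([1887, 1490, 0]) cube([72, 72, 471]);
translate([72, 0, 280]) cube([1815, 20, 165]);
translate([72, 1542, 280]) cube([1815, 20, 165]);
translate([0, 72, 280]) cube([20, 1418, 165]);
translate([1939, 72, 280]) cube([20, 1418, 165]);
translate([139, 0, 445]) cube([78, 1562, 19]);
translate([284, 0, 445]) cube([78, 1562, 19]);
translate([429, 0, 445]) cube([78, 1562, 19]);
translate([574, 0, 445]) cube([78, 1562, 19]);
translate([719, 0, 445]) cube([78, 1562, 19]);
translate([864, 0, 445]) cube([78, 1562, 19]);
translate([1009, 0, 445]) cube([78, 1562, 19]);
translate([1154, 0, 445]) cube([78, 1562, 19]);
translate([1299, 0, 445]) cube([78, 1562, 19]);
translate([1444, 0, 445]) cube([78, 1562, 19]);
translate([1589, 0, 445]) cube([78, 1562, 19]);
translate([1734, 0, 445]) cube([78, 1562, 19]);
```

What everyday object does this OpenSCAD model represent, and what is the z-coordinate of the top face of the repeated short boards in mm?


A bed frame. The slat-top height is 464 mm.

Four posts, four rails, and a row of slats — a bed frame. Slats sit on the rails at z = 280 + 165 = 445; with slat thickness 19, the top is 464 mm.


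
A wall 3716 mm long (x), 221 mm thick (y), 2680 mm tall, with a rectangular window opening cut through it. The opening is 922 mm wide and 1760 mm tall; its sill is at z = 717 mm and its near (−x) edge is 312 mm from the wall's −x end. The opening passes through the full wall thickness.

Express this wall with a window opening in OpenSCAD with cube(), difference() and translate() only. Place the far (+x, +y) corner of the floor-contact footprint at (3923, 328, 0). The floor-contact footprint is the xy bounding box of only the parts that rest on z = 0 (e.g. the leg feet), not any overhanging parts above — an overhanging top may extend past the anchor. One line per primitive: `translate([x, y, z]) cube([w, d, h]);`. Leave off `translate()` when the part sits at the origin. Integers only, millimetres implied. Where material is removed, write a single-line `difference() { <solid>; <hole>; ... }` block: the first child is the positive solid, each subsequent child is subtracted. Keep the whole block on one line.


difference() { translate([207, 107, 0]) cube([3716, 221, 2680]); translate([519, 107, 717]) cube([922, 221, 1760]); }


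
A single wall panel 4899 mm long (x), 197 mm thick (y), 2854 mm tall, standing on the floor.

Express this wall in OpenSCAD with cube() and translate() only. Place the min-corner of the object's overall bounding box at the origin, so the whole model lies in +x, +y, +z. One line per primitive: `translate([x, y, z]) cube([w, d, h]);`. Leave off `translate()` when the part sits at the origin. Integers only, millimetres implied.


cube([4899, 197, 2854]);


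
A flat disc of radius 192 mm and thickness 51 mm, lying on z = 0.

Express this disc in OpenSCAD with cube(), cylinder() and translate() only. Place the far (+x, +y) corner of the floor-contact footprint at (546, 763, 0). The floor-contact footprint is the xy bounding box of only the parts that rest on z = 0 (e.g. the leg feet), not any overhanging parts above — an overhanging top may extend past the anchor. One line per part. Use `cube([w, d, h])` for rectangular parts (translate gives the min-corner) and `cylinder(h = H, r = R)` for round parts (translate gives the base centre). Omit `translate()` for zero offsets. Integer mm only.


translate([354, 571, 0]) cylinder(h = 51, r = 192);


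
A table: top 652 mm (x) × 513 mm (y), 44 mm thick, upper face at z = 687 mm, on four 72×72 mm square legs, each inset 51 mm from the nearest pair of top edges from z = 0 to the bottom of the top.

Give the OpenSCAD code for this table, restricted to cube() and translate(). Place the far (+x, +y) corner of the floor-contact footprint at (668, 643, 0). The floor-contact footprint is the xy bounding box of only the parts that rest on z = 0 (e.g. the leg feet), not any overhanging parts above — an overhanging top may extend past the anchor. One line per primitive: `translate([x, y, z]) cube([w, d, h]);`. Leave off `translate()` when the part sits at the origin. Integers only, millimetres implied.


translate([67, 181, 643]) cube([652, 513, 44]);
translate([118, 232, 0]) cube([72, 72, 643]);
translate([596, 232, 0]) cube([72, 72, 643]);
translate([118, 571, 0]) cube([72, 72, 643]);
translate([596, 571, 0]) cube([72, 72, 643]);


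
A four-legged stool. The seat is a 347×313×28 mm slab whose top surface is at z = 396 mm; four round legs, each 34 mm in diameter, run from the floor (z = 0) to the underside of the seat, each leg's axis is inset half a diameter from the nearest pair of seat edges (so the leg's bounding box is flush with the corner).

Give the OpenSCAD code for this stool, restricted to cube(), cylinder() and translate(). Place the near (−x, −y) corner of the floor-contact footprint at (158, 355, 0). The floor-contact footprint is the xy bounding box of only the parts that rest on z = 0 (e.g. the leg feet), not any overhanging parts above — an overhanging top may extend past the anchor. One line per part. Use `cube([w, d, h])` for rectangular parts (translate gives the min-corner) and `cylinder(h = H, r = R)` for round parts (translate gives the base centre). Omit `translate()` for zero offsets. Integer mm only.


// leg_h = 396 - 28 = 368
translate([158, 355, 368]) cube([347, 313, 28]);
translate([175, 372, 0]) cylinder(h = 368, r = 17);
translate([488, 372, 0]) cylinder(h = 368, r = 17);
translate([175, 651, 0]) cylinder(h = 368, r = 17);
translate([488, 651, 0]) cylinder(h = 368, r = 17);


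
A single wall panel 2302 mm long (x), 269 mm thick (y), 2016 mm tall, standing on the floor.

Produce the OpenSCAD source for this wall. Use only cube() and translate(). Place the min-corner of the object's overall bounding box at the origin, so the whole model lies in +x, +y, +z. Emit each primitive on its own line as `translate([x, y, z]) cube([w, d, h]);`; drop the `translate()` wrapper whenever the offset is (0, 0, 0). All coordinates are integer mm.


cube([2302, 269, 2016]);


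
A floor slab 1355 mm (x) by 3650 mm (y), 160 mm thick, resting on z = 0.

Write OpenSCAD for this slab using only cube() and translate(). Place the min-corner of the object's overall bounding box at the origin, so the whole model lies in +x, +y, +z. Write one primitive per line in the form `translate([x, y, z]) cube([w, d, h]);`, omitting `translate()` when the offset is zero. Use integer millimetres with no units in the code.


cube([1355, 3650, 160]);


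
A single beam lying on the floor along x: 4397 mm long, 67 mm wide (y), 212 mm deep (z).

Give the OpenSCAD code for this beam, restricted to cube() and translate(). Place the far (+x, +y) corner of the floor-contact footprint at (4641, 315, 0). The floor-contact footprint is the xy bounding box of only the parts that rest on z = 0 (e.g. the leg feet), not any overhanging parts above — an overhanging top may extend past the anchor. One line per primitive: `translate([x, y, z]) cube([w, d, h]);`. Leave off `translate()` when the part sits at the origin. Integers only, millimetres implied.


translate([244, 248, 0]) cube([4397, 67, 212]);


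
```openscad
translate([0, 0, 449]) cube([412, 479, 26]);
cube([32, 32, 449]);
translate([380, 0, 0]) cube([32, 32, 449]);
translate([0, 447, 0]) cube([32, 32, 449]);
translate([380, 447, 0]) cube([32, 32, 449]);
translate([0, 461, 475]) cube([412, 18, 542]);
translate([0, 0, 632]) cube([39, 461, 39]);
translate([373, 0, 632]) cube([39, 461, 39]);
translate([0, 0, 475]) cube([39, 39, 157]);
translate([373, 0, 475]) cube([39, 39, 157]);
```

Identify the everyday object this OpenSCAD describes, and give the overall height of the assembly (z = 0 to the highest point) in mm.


A chair. The overall height is 1017 mm.

A slab on four corner posts with a tall panel at the back — a chair. The seat slab sits at z = 449 with thickness 26, and the 542 mm backrest starts at the seat top, so the overall height is 449 + 26 + 542 = 1017 mm.
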